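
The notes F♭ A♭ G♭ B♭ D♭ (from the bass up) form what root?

Fb, Ab, Gb, Bb, Db are the tones of a Gb dominant ninth chord (Gb–Bb–Db–Fb–Ab), making Gb the root.

Gb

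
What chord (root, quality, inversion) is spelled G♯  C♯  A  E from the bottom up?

A major seventh, third inversion

The distinct note names are G#, C#, A, E. Stacked in thirds they read A–C#–E–G#, which is a major seventh chord on A.
With the seventh (G#) in the bass, the chord is in third inversion (figured bass 4/2).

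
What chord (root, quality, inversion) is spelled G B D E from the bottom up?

E minor seventh, first inversion

Reducing to letter names: G, B, D, E. These stack in thirds as E–G–B–D — an E minor seventh chord.
With the third (G) in the bass, the chord is in first inversion (figured bass 6/5).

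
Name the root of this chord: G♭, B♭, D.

Reordering Gb, Bb, D into stacked thirds gives Gb–Bb–D; the bottom of that stack, Gb, is the root.

Gb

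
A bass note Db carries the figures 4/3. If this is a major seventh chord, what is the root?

Gb

The figures 4/3 mean the fifth of the chord is in the bass. If Db is the fifth of a major seventh chord, the root is Gb (chord tones Gb–Bb–Db–F).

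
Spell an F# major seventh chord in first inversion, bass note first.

F# major seventh is F#–A#–C#–E#. First inversion puts the third (A#) in the bass, with the remaining tones above: A#, C#, E#, F#.

A#, C#, E#, F#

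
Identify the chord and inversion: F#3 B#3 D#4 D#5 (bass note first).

B# diminished, second inversion

The pitch classes F#, B#, D# arrange in thirds as B#–D#–F#: a B# diminished triad.
With the fifth (F#) in the bass, the chord is in second inversion (figured bass 6/4).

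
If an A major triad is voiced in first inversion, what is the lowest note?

In first inversion the third is lowest. For A major (A–C#–E) that is C#.

C#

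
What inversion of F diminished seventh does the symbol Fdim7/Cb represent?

second inversion

Fdim7/Cb means F diminished seventh with Cb in the bass. Cb is the fifth of F diminished seventh (F–Ab–Cb–Ebb), so this is second inversion.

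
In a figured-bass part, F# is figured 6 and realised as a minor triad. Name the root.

D#

The figures 6 mean the third of the chord is in the bass. If F# is the third of a minor triad, the root is D# (chord tones D#–F#–A#).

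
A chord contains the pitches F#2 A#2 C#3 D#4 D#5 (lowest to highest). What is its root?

D#

Reordering F#, A#, C#, D# into stacked thirds gives D#–F#–A#–C#; the bottom of that stack, D#, is the root.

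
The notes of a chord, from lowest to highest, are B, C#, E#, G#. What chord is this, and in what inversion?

Reducing to letter names: B, C#, E#, G#. These stack in thirds as C#–E#–G#–B — a C# dominant seventh chord.
The lowest note is B, the seventh of the chord, so this is third inversion (figured bass 4/2).

C# dominant seventh, third inversion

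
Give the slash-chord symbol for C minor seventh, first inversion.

First inversion of C minor seventh has the third (Eb) in the bass. As a slash chord: Cm7/Eb.

Cm7/Eb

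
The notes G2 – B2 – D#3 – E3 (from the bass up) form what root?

E

G, B, D#, E are the tones of an E minor-major seventh chord (E–G–B–D#), making E the root.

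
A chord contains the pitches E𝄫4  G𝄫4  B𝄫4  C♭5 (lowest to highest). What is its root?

Cb

The distinct letter names are Ebb, Gbb, Bbb, Cb. Arranged as a stack of thirds they read Cb–Ebb–Gbb–Bbb, so Cb is the root (a Cb half-diminished seventh chord).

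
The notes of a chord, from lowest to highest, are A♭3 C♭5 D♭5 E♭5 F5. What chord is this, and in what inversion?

Db dominant ninth, second inversion

Reducing to letter names: Ab, Cb, Db, Eb, F. These stack in thirds as Db–F–Ab–Cb–Eb — a Db dominant ninth chord.
The lowest note is Ab, the fifth of the chord, so this is second inversion.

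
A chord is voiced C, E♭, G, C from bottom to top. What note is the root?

C

Reordering C, Eb, G into stacked thirds gives C–Eb–G; the bottom of that stack, C, is the root.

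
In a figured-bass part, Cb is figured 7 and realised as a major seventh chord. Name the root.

The figures 7 mean the root of the chord is in the bass. If Cb is the root of a major seventh chord, the root is Cb (chord tones Cb–Eb–Gb–Bb).

Cb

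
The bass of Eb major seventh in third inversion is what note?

D

In third inversion the seventh is lowest. For Eb major seventh (Eb–G–Bb–D) that is D.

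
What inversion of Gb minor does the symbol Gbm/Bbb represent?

first inversion

Gbm/Bbb means Gb minor with Bbb in the bass. Bbb is the third of Gb minor (Gb–Bbb–Db), so this is first inversion.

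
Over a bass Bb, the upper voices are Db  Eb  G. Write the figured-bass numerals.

The notes Bb, Db, Eb, G stack in thirds as Eb–G–Bb–Db — an Eb dominant seventh chord. The bass Bb is the fifth, so this is second inversion: figured 4/3.

4/3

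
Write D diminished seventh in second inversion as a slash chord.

Second inversion of D diminished seventh has the fifth (Ab) in the bass. As a slash chord: Ddim7/Ab.

Ddim7/Ab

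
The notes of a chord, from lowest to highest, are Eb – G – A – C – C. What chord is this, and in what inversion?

A half-diminished seventh, second inversion

The pitch classes Eb, G, A, C arrange in thirds as A–C–Eb–G: an A half-diminished seventh chord.
With the fifth (Eb) in the bass, the chord is in second inversion (figured bass 4/3).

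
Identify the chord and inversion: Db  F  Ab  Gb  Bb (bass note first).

The distinct note names are Db, F, Ab, Gb, Bb. Stacked in thirds they read Gb–Bb–Db–F–Ab, which is a major ninth chord on Gb.
Db is the fifth of Gb major ninth; fifth in the bass means second inversion.

Gb major ninth, second inversion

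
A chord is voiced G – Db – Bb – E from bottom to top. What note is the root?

Reordering G, Db, Bb, E into stacked thirds gives E–G–Bb–Db; the bottom of that stack, E, is the root.

E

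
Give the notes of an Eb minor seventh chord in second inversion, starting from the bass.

The chord tones are Eb–Gb–Bb–Db. With the fifth (Bb) lowest for second inversion: Bb, Db, Eb, Gb.

Bb, Db, Eb, Gb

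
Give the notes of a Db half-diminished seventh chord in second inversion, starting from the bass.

Db half-diminished seventh is Db–Fb–Abb–Cb. Second inversion puts the fifth (Abb) in the bass, with the remaining tones above: Abb, Cb, Db, Fb.

Abb, Cb, Db, Fb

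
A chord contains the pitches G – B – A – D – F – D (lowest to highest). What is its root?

G

G, B, A, D, F are the tones of a G dominant ninth chord (G–B–D–F–A), making G the root.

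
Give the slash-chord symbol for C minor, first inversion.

First inversion of C minor has the third (Eb) in the bass. As a slash chord: Cm/Eb.

Cm/Eb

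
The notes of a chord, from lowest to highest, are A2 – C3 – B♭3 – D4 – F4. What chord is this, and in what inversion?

Bb major ninth, third inversion

The distinct note names are A, C, Bb, D, F. Stacked in thirds they read Bb–D–F–A–C, which is a major ninth chord on Bb.
With the seventh (A) in the bass, the chord is in third inversion.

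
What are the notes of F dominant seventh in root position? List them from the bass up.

Spelling F dominant seventh: F–A–C–Eb. In root position the root is bass, giving F, A, C, Eb from the bottom.

F, A, C, Eb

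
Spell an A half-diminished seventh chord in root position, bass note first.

The chord tones are A–C–Eb–G. With the root (A) lowest for root position: A, C, Eb, G.

A, C, Eb, G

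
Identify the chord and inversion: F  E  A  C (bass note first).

The distinct note names are F, E, A, C. Stacked in thirds they read F–A–C–E, which is a major seventh chord on F.
F is the root of F major seventh; root in the bass means root position (figured bass 7).

F major seventh, root position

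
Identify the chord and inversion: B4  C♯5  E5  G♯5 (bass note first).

C# minor seventh, third inversion

The distinct note names are B, C#, E, G#. Stacked in thirds they read C#–E–G#–B, which is a minor seventh chord on C#.
With the seventh (B) in the bass, the chord is in third inversion (figured bass 4/2).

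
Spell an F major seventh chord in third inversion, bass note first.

The chord tones are F–A–C–E. With the seventh (E) lowest for third inversion: E, F, A, C.

E, F, A, C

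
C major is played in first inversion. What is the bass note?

E

In first inversion the third is lowest. For C major (C–E–G) that is E.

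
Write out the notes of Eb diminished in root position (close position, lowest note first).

Eb, Gb, Bbb

Spelling Eb diminished: Eb–Gb–Bbb. In root position the root is bass, giving Eb, Gb, Bbb from the bottom.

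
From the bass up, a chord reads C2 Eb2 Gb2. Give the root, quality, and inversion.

The pitch classes C, Eb, Gb arrange in thirds as C–Eb–Gb: a C diminished triad.
With the root (C) in the bass, the chord is in root position (figured bass 5/3).

C diminished, root position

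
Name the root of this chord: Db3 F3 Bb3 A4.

Reordering Db, F, Bb, A into stacked thirds gives Bb–Db–F–A; the bottom of that stack, Bb, is the root.

Bb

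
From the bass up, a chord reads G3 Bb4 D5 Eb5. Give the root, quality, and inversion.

Reducing to letter names: G, Bb, D, Eb. These stack in thirds as Eb–G–Bb–D — an Eb major seventh chord.
The lowest note is G, the third of the chord, so this is first inversion (figured bass 6/5).

Eb major seventh, first inversion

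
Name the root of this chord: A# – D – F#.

D

A#, D, F# are the tones of a D augmented triad (D–F#–A#), making D the root.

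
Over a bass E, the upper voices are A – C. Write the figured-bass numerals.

The notes E, A, C stack in thirds as A–C–E — an A minor triad. The bass E is the fifth, so this is second inversion: figured 6/4.

6/4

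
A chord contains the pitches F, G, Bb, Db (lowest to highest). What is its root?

G

Reordering F, G, Bb, Db into stacked thirds gives G–Bb–Db–F; the bottom of that stack, G, is the root.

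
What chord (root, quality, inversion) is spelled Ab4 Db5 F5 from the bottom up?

Db major, second inversion

The distinct note names are Ab, Db, F. Stacked in thirds they read Db–F–Ab, which is a major triad on Db.
The lowest note is Ab, the fifth of the chord, so this is second inversion (figured bass 6/4).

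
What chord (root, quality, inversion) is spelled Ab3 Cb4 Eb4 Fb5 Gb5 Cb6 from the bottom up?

Reducing to letter names: Ab, Cb, Eb, Fb, Gb. These stack in thirds as Fb–Ab–Cb–Eb–Gb — an Fb major ninth chord.
With the third (Ab) in the bass, the chord is in first inversion.

Fb major ninth, first inversion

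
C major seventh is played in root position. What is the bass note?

C

C major seventh is C–E–G–B. Root position places the root in the bass: C.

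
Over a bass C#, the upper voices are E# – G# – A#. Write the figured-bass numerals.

The notes C#, E#, G#, A# stack in thirds as A#–C#–E#–G# — an A# minor seventh chord. The bass C# is the third, so this is first inversion: figured 6/5.

6/5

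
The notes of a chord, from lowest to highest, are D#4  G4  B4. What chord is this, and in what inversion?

The distinct note names are D#, G, B. Stacked in thirds they read G–B–D#, which is an augmented triad on G.
D# is the fifth of G augmented; fifth in the bass means second inversion (figured bass 6/4).

G augmented, second inversion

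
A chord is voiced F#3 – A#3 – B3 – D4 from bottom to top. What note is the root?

B

Reordering F#, A#, B, D into stacked thirds gives B–D–F#–A#; the bottom of that stack, B, is the root.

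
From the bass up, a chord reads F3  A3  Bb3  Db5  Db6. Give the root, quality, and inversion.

The distinct note names are F, A, Bb, Db. Stacked in thirds they read Bb–Db–F–A, which is a minor-major seventh chord on Bb.
The lowest note is F, the fifth of the chord, so this is second inversion (figured bass 4/3).

Bb minor-major seventh, second inversion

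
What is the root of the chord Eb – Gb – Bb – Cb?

Cb

Reordering Eb, Gb, Bb, Cb into stacked thirds gives Cb–Eb–Gb–Bb; the bottom of that stack, Cb, is the root.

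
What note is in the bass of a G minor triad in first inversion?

Bb

In first inversion the third is lowest. For G minor (G–Bb–D) that is Bb.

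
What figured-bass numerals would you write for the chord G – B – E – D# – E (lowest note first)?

6/5

The notes G, B, E, D# stack in thirds as E–G–B–D# — an E minor-major seventh chord. The bass G is the third, so this is first inversion: figured 6/5.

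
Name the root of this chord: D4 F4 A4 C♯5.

Reordering D, F, A, C# into stacked thirds gives D–F–A–C#; the bottom of that stack, D, is the root.

D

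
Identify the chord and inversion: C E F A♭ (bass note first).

F minor-major seventh, second inversion

Reducing to letter names: C, E, F, Ab. These stack in thirds as F–Ab–C–E — an F minor-major seventh chord.
The lowest note is C, the fifth of the chord, so this is second inversion (figured bass 4/3).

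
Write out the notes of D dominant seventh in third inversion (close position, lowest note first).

C, D, F#, A

D dominant seventh is D–F#–A–C. Third inversion puts the seventh (C) in the bass, with the remaining tones above: C, D, F#, A.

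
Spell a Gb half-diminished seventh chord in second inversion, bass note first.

The chord tones are Gb–Bbb–Dbb–Fb. With the fifth (Dbb) lowest for second inversion: Dbb, Fb, Gb, Bbb.

Dbb, Fb, Gb, Bbb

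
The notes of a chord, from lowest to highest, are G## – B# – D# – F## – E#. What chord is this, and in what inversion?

The distinct note names are G##, B#, D#, F##, E#. Stacked in thirds they read E#–G##–B#–D#–F##, which is a dominant ninth chord on E#.
The lowest note is G##, the third of the chord, so this is first inversion.

E# dominant ninth, first inversion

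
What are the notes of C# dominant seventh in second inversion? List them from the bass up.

C# dominant seventh is C#–E#–G#–B. Second inversion puts the fifth (G#) in the bass, with the remaining tones above: G#, B, C#, E#.

G#, B, C#, E#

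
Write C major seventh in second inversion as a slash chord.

Cmaj7/G

Second inversion of C major seventh has the fifth (G) in the bass. As a slash chord: Cmaj7/G.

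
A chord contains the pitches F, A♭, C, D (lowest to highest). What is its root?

D

F, Ab, C, D are the tones of a D half-diminished seventh chord (D–F–Ab–C), making D the root.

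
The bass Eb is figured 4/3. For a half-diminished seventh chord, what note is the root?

The figures 4/3 mean the fifth of the chord is in the bass. If Eb is the fifth of a half-diminished seventh chord, the root is A (chord tones A–C–Eb–G).

A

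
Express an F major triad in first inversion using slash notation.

First inversion of F major has the third (A) in the bass. As a slash chord: F/A.

F/A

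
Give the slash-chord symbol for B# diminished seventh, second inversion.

B#dim7/F#

Second inversion of B# diminished seventh has the fifth (F#) in the bass. As a slash chord: B#dim7/F#.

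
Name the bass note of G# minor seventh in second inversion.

D#

G# minor seventh is G#–B–D#–F#. Second inversion places the fifth in the bass: D#.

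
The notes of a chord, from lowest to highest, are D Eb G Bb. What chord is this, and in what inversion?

Eb major seventh, third inversion

Reducing to letter names: D, Eb, G, Bb. These stack in thirds as Eb–G–Bb–D — an Eb major seventh chord.
With the seventh (D) in the bass, the chord is in third inversion (figured bass 4/2).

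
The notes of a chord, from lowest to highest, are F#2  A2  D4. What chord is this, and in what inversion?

D major, first inversion

The distinct note names are F#, A, D. Stacked in thirds they read D–F#–A, which is a major triad on D.
F# is the third of D major; third in the bass means first inversion (figured bass 6).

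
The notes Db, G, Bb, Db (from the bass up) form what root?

Db, G, Bb are the tones of a G diminished triad (G–Bb–Db), making G the root.

G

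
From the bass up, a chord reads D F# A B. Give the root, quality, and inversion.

B minor seventh, first inversion

The distinct note names are D, F#, A, B. Stacked in thirds they read B–D–F#–A, which is a minor seventh chord on B.
The lowest note is D, the third of the chord, so this is first inversion (figured bass 6/5).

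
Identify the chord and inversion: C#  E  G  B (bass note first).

The pitch classes C#, E, G, B arrange in thirds as C#–E–G–B: a C# half-diminished seventh chord.
The lowest note is C#, the root of the chord, so this is root position (figured bass 7).

C# half-diminished seventh, root position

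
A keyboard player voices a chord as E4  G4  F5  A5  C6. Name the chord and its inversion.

Reducing to letter names: E, G, F, A, C. These stack in thirds as F–A–C–E–G — an F major ninth chord.
The lowest note is E, the seventh of the chord, so this is third inversion.

F major ninth, third inversion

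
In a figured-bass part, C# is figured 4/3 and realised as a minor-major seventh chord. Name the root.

F#

The figures 4/3 mean the fifth of the chord is in the bass. If C# is the fifth of a minor-major seventh chord, the root is F# (chord tones F#–A–C#–E#).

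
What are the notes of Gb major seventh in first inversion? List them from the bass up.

Bb, Db, F, Gb

Spelling Gb major seventh: Gb–Bb–Db–F. In first inversion the third is bass, giving Bb, Db, F, Gb from the bottom.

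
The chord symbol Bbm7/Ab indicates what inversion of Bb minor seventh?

Bbm7/Ab means Bb minor seventh with Ab in the bass. Ab is the seventh of Bb minor seventh (Bb–Db–F–Ab), so this is third inversion.

third inversion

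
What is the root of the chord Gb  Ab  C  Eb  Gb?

Ab

Reordering Gb, Ab, C, Eb into stacked thirds gives Ab–C–Eb–Gb; the bottom of that stack, Ab, is the root.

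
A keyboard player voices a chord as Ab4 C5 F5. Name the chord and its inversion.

F minor, first inversion

The pitch classes Ab, C, F arrange in thirds as F–Ab–C: an F minor triad.
The lowest note is Ab, the third of the chord, so this is first inversion (figured bass 6).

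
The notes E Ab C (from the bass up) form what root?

Ab

The distinct letter names are E, Ab, C. Arranged as a stack of thirds they read Ab–C–E, so Ab is the root (an Ab augmented triad).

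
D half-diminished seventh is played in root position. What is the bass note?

The root of D half-diminished seventh (D–F–Ab–C) is D; that is the bass in root position.

D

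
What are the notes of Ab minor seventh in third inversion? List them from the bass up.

Spelling Ab minor seventh: Ab–Cb–Eb–Gb. In third inversion the seventh is bass, giving Gb, Ab, Cb, Eb from the bottom.

Gb, Ab, Cb, Eb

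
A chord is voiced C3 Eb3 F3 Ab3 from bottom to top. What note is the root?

F

C, Eb, F, Ab are the tones of an F minor seventh chord (F–Ab–C–Eb), making F the root.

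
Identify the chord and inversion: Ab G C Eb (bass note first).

Ab major seventh, root position

The pitch classes Ab, G, C, Eb arrange in thirds as Ab–C–Eb–G: an Ab major seventh chord.
Ab is the root of Ab major seventh; root in the bass means root position (figured bass 7).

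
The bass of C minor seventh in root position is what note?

The root of C minor seventh (C–Eb–G–Bb) is C; that is the bass in root position.

C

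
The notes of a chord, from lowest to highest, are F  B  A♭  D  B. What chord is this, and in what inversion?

B diminished seventh, second inversion

Reducing to letter names: F, B, Ab, D. These stack in thirds as B–D–F–Ab — a B diminished seventh chord.
With the fifth (F) in the bass, the chord is in second inversion (figured bass 4/3).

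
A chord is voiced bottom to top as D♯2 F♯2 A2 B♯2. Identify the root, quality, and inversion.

B# diminished seventh, first inversion

The distinct note names are D#, F#, A, B#. Stacked in thirds they read B#–D#–F#–A, which is a diminished seventh chord on B#.
With the third (D#) in the bass, the chord is in first inversion (figured bass 6/5).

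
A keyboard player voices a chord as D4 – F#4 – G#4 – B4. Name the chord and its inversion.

The pitch classes D, F#, G#, B arrange in thirds as G#–B–D–F#: a G# half-diminished seventh chord.
D is the fifth of G# half-diminished seventh; fifth in the bass means second inversion (figured bass 4/3).

G# half-diminished seventh, second inversion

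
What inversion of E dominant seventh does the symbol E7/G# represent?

first inversion

E7/G# means E dominant seventh with G# in the bass. G# is the third of E dominant seventh (E–G#–B–D), so this is first inversion.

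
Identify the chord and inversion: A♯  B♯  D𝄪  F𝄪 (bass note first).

The distinct note names are A#, B#, D##, F##. Stacked in thirds they read B#–D##–F##–A#, which is a dominant seventh chord on B#.
With the seventh (A#) in the bass, the chord is in third inversion (figured bass 4/2).

B# dominant seventh, third inversion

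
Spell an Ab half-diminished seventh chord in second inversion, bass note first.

Ebb, Gb, Ab, Cb

Ab half-diminished seventh is Ab–Cb–Ebb–Gb. Second inversion puts the fifth (Ebb) in the bass, with the remaining tones above: Ebb, Gb, Ab, Cb.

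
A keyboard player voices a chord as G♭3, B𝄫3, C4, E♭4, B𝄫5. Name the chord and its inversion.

C diminished seventh, second inversion

Reducing to letter names: Gb, Bbb, C, Eb. These stack in thirds as C–Eb–Gb–Bbb — a C diminished seventh chord.
With the fifth (Gb) in the bass, the chord is in second inversion (figured bass 4/3).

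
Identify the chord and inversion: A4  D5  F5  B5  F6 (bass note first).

Reducing to letter names: A, D, F, B. These stack in thirds as B–D–F–A — a B half-diminished seventh chord.
A is the seventh of B half-diminished seventh; seventh in the bass means third inversion (figured bass 4/2).

B half-diminished seventh, third inversion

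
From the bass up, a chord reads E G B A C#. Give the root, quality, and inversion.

The pitch classes E, G, B, A, C# arrange in thirds as A–C#–E–G–B: an A dominant ninth chord.
The lowest note is E, the fifth of the chord, so this is second inversion.

A dominant ninth, second inversion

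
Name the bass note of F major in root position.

F major is F–A–C. Root position places the root in the bass: F.

F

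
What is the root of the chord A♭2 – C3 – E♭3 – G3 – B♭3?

The distinct letter names are Ab, C, Eb, G, Bb. Arranged as a stack of thirds they read Ab–C–Eb–G–Bb, so Ab is the root (an Ab major ninth chord).

Ab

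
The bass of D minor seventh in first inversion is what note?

The third of D minor seventh (D–F–A–C) is F; that is the bass in first inversion.

F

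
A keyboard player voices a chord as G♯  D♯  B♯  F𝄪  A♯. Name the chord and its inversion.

Reducing to letter names: G#, D#, B#, F##, A#. These stack in thirds as G#–B#–D#–F##–A# — a G# major ninth chord.
The lowest note is G#, the root of the chord, so this is root position.

G# major ninth, root position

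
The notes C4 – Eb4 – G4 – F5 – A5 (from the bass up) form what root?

C, Eb, G, F, A are the tones of an F dominant ninth chord (F–A–C–Eb–G), making F the root.

F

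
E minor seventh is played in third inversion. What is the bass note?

In third inversion the seventh is lowest. For E minor seventh (E–G–B–D) that is D.

D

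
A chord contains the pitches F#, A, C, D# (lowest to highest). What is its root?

D#

F#, A, C, D# are the tones of a D# diminished seventh chord (D#–F#–A–C), making D# the root.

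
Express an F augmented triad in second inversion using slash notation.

Second inversion of F augmented has the fifth (C#) in the bass. As a slash chord: Faug/C#.

Faug/C#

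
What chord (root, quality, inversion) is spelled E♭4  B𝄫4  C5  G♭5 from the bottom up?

The distinct note names are Eb, Bbb, C, Gb. Stacked in thirds they read C–Eb–Gb–Bbb, which is a diminished seventh chord on C.
The lowest note is Eb, the third of the chord, so this is first inversion (figured bass 6/5).

C diminished seventh, first inversion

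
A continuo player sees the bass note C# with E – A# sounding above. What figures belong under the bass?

6

The notes C#, E, A# stack in thirds as A#–C#–E — an A# diminished triad. The bass C# is the third, so this is first inversion: figured 6.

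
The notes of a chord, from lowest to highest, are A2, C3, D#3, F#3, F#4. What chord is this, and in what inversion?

Reducing to letter names: A, C, D#, F#. These stack in thirds as D#–F#–A–C — a D# diminished seventh chord.
The lowest note is A, the fifth of the chord, so this is second inversion (figured bass 4/3).

D# diminished seventh, second inversion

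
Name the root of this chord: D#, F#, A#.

D#

Reordering D#, F#, A# into stacked thirds gives D#–F#–A#; the bottom of that stack, D#, is the root.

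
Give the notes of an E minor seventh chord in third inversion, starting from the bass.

The chord tones are E–G–B–D. With the seventh (D) lowest for third inversion: D, E, G, B.

D, E, G, B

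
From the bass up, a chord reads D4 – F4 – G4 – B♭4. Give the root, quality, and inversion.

The distinct note names are D, F, G, Bb. Stacked in thirds they read G–Bb–D–F, which is a minor seventh chord on G.
With the fifth (D) in the bass, the chord is in second inversion (figured bass 4/3).

G minor seventh, second inversion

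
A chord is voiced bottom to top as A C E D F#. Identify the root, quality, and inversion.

The distinct note names are A, C, E, D, F#. Stacked in thirds they read D–F#–A–C–E, which is a dominant ninth chord on D.
With the fifth (A) in the bass, the chord is in second inversion.

D dominant ninth, second inversion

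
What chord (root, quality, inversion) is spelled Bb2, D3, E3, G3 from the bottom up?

E half-diminished seventh, second inversion

The pitch classes Bb, D, E, G arrange in thirds as E–G–Bb–D: an E half-diminished seventh chord.
The lowest note is Bb, the fifth of the chord, so this is second inversion (figured bass 4/3).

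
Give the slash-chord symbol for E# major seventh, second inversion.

E#maj7/B#

Second inversion of E# major seventh has the fifth (B#) in the bass. As a slash chord: E#maj7/B#.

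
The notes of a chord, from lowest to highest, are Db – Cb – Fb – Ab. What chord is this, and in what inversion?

The distinct note names are Db, Cb, Fb, Ab. Stacked in thirds they read Db–Fb–Ab–Cb, which is a minor seventh chord on Db.
The lowest note is Db, the root of the chord, so this is root position (figured bass 7).

Db minor seventh, root position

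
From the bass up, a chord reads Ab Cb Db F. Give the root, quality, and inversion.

Reducing to letter names: Ab, Cb, Db, F. These stack in thirds as Db–F–Ab–Cb — a Db dominant seventh chord.
With the fifth (Ab) in the bass, the chord is in second inversion (figured bass 4/3).

Db dominant seventh, second inversion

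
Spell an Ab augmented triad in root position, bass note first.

Spelling Ab augmented: Ab–C–E. In root position the root is bass, giving Ab, C, E from the bottom.

Ab, C, E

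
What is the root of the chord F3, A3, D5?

The distinct letter names are F, A, D. Arranged as a stack of thirds they read D–F–A, so D is the root (a D minor triad).

D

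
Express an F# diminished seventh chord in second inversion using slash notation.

Second inversion of F# diminished seventh has the fifth (C) in the bass. As a slash chord: F#dim7/C.

F#dim7/C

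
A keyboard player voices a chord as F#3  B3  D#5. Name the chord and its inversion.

B major, second inversion

The distinct note names are F#, B, D#. Stacked in thirds they read B–D#–F#, which is a major triad on B.
F# is the fifth of B major; fifth in the bass means second inversion (figured bass 6/4).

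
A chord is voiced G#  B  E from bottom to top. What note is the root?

E

Reordering G#, B, E into stacked thirds gives E–G#–B; the bottom of that stack, E, is the root.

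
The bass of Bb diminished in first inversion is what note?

Db

The third of Bb diminished (Bb–Db–Fb) is Db; that is the bass in first inversion.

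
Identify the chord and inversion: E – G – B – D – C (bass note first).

C major ninth, first inversion

Reducing to letter names: E, G, B, D, C. These stack in thirds as C–E–G–B–D — a C major ninth chord.
E is the third of C major ninth; third in the bass means first inversion.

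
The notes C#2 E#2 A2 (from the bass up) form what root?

The distinct letter names are C#, E#, A. Arranged as a stack of thirds they read A–C#–E#, so A is the root (an A augmented triad).

A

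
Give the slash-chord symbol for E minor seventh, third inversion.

Em7/D

Third inversion of E minor seventh has the seventh (D) in the bass. As a slash chord: Em7/D.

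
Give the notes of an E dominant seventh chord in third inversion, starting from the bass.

D, E, G#, B

E dominant seventh is E–G#–B–D. Third inversion puts the seventh (D) in the bass, with the remaining tones above: D, E, G#, B.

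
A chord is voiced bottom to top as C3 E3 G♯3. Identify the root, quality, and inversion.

The distinct note names are C, E, G#. Stacked in thirds they read C–E–G#, which is an augmented triad on C.
C is the root of C augmented; root in the bass means root position (figured bass 5/3).

C augmented, root position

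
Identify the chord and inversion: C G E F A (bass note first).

F major ninth, second inversion

The pitch classes C, G, E, F, A arrange in thirds as F–A–C–E–G: an F major ninth chord.
With the fifth (C) in the bass, the chord is in second inversion.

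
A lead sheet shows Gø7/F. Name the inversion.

third inversion

Gø7/F means G half-diminished seventh with F in the bass. F is the seventh of G half-diminished seventh (G–Bb–Db–F), so this is third inversion.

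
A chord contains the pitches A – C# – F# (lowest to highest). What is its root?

F#

A, C#, F# are the tones of an F# minor triad (F#–A–C#), making F# the root.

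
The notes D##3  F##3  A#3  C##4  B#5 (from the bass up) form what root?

B#

D##, F##, A#, C##, B# are the tones of a B# dominant ninth chord (B#–D##–F##–A#–C##), making B# the root.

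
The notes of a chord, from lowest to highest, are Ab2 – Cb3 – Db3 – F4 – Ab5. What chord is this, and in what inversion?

Reducing to letter names: Ab, Cb, Db, F. These stack in thirds as Db–F–Ab–Cb — a Db dominant seventh chord.
With the fifth (Ab) in the bass, the chord is in second inversion (figured bass 4/3).

Db dominant seventh, second inversion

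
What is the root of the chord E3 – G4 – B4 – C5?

C

The distinct letter names are E, G, B, C. Arranged as a stack of thirds they read C–E–G–B, so C is the root (a C major seventh chord).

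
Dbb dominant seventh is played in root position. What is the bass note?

Dbb dominant seventh is Dbb–Fb–Abb–Cbb. Root position places the root in the bass: Dbb.

Dbb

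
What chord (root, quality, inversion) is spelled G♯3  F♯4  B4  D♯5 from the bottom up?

G# minor seventh, root position

Reducing to letter names: G#, F#, B, D#. These stack in thirds as G#–B–D#–F# — a G# minor seventh chord.
With the root (G#) in the bass, the chord is in root position (figured bass 7).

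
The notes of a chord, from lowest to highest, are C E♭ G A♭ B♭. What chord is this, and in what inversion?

Ab major ninth, first inversion

The distinct note names are C, Eb, G, Ab, Bb. Stacked in thirds they read Ab–C–Eb–G–Bb, which is a major ninth chord on Ab.
C is the third of Ab major ninth; third in the bass means first inversion.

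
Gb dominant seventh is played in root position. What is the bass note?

Gb

Gb dominant seventh is Gb–Bb–Db–Fb. Root position places the root in the bass: Gb.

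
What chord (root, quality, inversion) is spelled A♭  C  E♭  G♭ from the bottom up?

The pitch classes Ab, C, Eb, Gb arrange in thirds as Ab–C–Eb–Gb: an Ab dominant seventh chord.
Ab is the root of Ab dominant seventh; root in the bass means root position (figured bass 7).

Ab dominant seventh, root position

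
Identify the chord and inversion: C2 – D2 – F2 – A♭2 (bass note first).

The pitch classes C, D, F, Ab arrange in thirds as D–F–Ab–C: a D half-diminished seventh chord.
The lowest note is C, the seventh of the chord, so this is third inversion (figured bass 4/2).

D half-diminished seventh, third inversion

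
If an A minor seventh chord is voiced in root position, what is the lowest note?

A minor seventh is A–C–E–G. Root position places the root in the bass: A.

A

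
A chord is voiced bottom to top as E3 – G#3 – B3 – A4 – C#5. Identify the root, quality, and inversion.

The pitch classes E, G#, B, A, C# arrange in thirds as A–C#–E–G#–B: an A major ninth chord.
E is the fifth of A major ninth; fifth in the bass means second inversion.

A major ninth, second inversion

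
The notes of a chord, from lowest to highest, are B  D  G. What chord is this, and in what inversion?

G major, first inversion

Reducing to letter names: B, D, G. These stack in thirds as G–B–D — a G major triad.
B is the third of G major; third in the bass means first inversion (figured bass 6).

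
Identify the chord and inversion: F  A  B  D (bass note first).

B half-diminished seventh, second inversion

The pitch classes F, A, B, D arrange in thirds as B–D–F–A: a B half-diminished seventh chord.
The lowest note is F, the fifth of the chord, so this is second inversion (figured bass 4/3).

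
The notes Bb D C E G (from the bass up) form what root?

Bb, D, C, E, G are the tones of a C dominant ninth chord (C–E–G–Bb–D), making C the root.

C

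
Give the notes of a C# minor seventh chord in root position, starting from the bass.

Spelling C# minor seventh: C#–E–G#–B. In root position the root is bass, giving C#, E, G#, B from the bottom.

C#, E, G#, B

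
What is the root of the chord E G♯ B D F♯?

E

Reordering E, G#, B, D, F# into stacked thirds gives E–G#–B–D–F#; the bottom of that stack, E, is the root.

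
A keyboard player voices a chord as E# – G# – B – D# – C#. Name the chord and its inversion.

The pitch classes E#, G#, B, D#, C# arrange in thirds as C#–E#–G#–B–D#: a C# dominant ninth chord.
With the third (E#) in the bass, the chord is in first inversion.

C# dominant ninth, first inversion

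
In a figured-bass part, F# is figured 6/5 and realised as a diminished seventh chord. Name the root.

The figures 6/5 mean the third of the chord is in the bass. If F# is the third of a diminished seventh chord, the root is D# (chord tones D#–F#–A–C).

D#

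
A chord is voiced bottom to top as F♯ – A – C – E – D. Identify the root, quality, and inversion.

D dominant ninth, first inversion

The pitch classes F#, A, C, E, D arrange in thirds as D–F#–A–C–E: a D dominant ninth chord.
F# is the third of D dominant ninth; third in the bass means first inversion.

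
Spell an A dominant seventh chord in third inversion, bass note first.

The chord tones are A–C#–E–G. With the seventh (G) lowest for third inversion: G, A, C#, E.

G, A, C#, E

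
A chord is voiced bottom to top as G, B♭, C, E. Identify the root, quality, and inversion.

The distinct note names are G, Bb, C, E. Stacked in thirds they read C–E–G–Bb, which is a dominant seventh chord on C.
G is the fifth of C dominant seventh; fifth in the bass means second inversion (figured bass 4/3).

C dominant seventh, second inversion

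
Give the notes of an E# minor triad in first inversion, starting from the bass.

G#, B#, E#

E# minor is E#–G#–B#. First inversion puts the third (G#) in the bass, with the remaining tones above: G#, B#, E#.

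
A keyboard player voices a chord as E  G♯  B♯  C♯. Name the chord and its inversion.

The pitch classes E, G#, B#, C# arrange in thirds as C#–E–G#–B#: a C# minor-major seventh chord.
E is the third of C# minor-major seventh; third in the bass means first inversion (figured bass 6/5).

C# minor-major seventh, first inversion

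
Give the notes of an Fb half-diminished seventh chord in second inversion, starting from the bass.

Cbb, Ebb, Fb, Abb

Spelling Fb half-diminished seventh: Fb–Abb–Cbb–Ebb. In second inversion the fifth is bass, giving Cbb, Ebb, Fb, Abb from the bottom.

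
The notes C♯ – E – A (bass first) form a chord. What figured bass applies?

The notes C#, E, A stack in thirds as A–C#–E — an A major triad. The bass C# is the third, so this is first inversion: figured 6.

6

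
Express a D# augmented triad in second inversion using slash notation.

Second inversion of D# augmented has the fifth (A##) in the bass. As a slash chord: D#aug/A##.

D#aug/A##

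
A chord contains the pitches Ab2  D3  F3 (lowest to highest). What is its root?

D

Reordering Ab, D, F into stacked thirds gives D–F–Ab; the bottom of that stack, D, is the root.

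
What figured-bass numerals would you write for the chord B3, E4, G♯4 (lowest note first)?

The notes B, E, G# stack in thirds as E–G#–B — an E major triad. The bass B is the fifth, so this is second inversion: figured 6/4.

6/4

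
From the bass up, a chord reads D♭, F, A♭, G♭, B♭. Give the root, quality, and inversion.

The distinct note names are Db, F, Ab, Gb, Bb. Stacked in thirds they read Gb–Bb–Db–F–Ab, which is a major ninth chord on Gb.
With the fifth (Db) in the bass, the chord is in second inversion.

Gb major ninth, second inversion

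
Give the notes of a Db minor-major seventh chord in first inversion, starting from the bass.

The chord tones are Db–Fb–Ab–C. With the third (Fb) lowest for first inversion: Fb, Ab, C, Db.

Fb, Ab, C, Db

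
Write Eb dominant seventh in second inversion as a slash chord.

Eb7/Bb

Second inversion of Eb dominant seventh has the fifth (Bb) in the bass. As a slash chord: Eb7/Bb.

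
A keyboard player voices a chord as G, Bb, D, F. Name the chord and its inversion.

G minor seventh, root position

The distinct note names are G, Bb, D, F. Stacked in thirds they read G–Bb–D–F, which is a minor seventh chord on G.
With the root (G) in the bass, the chord is in root position (figured bass 7).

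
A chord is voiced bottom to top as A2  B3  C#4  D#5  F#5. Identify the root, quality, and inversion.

B dominant ninth, third inversion

The distinct note names are A, B, C#, D#, F#. Stacked in thirds they read B–D#–F#–A–C#, which is a dominant ninth chord on B.
A is the seventh of B dominant ninth; seventh in the bass means third inversion.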